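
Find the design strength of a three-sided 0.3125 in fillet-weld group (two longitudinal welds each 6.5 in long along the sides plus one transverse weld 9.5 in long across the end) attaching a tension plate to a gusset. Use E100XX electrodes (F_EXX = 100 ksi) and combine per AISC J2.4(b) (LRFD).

φR_n ≈ 252 kip

t_e = 0.707 × 0.3125 = 0.2209 in.
R_nwl = 0.6 × 100 × 0.2209 × 13 = 172.3 kip (longitudinal, 2 welds).
R_nwt = 0.6 × 100 × 0.2209 × 9.5 = 125.9 kip (transverse, base value).
(i) R_nwl + R_nwt = 298.3 kip; (ii) 0.85 R_nwl + 1.5 R_nwt = 335.4 kip.
R_n = max = 335.4 kip [governs: (ii)]; φR_n = 251.5 kip.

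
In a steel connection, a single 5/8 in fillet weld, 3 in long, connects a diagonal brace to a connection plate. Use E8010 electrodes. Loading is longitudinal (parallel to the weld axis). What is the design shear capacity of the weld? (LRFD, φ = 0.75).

φR_n ≈ 47.7 kips

E80XX → F_EXX = 80 ksi.
Effective throat t_e = 0.707 × 0.625 = 0.4419 in.
Total length L = 3 in; A_we = 0.4419 × 3 = 1.326 in².
F_nw = 0.6 F_EXX = 0.6 × 80 = 48 ksi.
φR_n = 0.75 × 48 × 1.326 = 47.72 kips.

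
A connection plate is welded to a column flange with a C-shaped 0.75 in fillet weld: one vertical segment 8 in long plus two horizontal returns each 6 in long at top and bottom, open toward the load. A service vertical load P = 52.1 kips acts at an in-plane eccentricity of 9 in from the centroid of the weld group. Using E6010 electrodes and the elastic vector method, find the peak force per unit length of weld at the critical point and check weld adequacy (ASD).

f_max ≈ 10.7 kip/in; NOT adequate

E60XX → F_EXX = 60 ksi.
Total weld length L_w = 20 in. Treat welds as unit-width lines.
Centroid: x̄ = 2×6×3 / 20 = 1.8 in from the vertical weld.
Polar moment about centroid: J = I_x + I_y = [8³/12 + 2×6×4²] + [8×1.8² + 2(6³/12 + 6×1.2²)] = 313.9 in³.
Direct shear f_v = P/L_w = 52.1 / 20 = 2.605 kip/in (vertical).
Torsion M = P·e = 52.1 × 9 = 468.9 kip·in.
Critical point at (x, y) = (4.2, 4) from centroid. f_tx = M·y/J = 5.976 kip/in; f_ty = M·x/J = 6.275 kip/in.
Resultant f_max = √[f_tx² + (f_v + f_ty)²] = √[5.976² + (2.605 + 6.275)²] = 10.7 kip/in.
Capacity per unit length: r_n/Ω = (1/2.0) × 0.6 × 60 × (0.707 × 0.75) = 9.544 kip/in.
10.7 > 9.544 → NOT adequate.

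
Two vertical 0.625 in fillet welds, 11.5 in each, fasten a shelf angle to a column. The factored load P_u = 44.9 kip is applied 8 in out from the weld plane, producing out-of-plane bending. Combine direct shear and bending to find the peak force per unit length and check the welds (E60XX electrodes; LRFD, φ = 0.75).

f_max ≈ 8.38 kip/in; adequate

E60XX → F_EXX = 60 ksi.
L_w = 2 × 11.5 = 23 in; section modulus (unit throat) S = 2 × L²/6 = 44.08 in².
Direct shear f_v = P/L_w = 44.9/23 = 1.952 kip/in.
Moment M = P × e = 44.9 × 8 = 359.2 kip·in; bending f_b = M/S = 8.148 kip/in.
f_max = √(f_v² + f_b²) = √(1.952² + 8.148²) = 8.379 kip/in.
φr_n = 0.75 × 0.6 × 60 × (0.707 × 0.625) = 11.93 kip/in → adequate.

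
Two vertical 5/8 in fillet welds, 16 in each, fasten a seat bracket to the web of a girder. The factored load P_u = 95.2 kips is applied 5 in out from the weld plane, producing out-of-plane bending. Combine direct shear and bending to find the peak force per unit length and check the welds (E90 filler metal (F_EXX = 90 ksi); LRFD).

f_max ≈ 6.32 kip/in; adequate

L_w = 2 × 16 = 32 in; section modulus (unit throat) S = 2 × L²/6 = 85.33 in².
Direct shear f_v = P/L_w = 95.2/32 = 2.975 kip/in.
Moment M = P × e = 95.2 × 5 = 476 kip·in; bending f_b = M/S = 5.578 kip/in.
f_max = √(f_v² + f_b²) = √(2.975² + 5.578²) = 6.322 kip/in.
φr_n = 0.75 × 0.6 × 90 × (0.707 × 0.625) = 17.9 kip/in → adequate.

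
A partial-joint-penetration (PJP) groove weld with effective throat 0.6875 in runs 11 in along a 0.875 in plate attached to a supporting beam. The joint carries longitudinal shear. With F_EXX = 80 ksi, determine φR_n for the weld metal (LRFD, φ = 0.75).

Effective throat (given) t_e = 0.6875 in.
A_we = 0.6875 × 11 = 7.562 in².
F_nw = 0.6 F_EXX = 48 ksi.
φR_n = 0.75 × 48 × 7.562 = 272.2 kip.

φR_n ≈ 272 kip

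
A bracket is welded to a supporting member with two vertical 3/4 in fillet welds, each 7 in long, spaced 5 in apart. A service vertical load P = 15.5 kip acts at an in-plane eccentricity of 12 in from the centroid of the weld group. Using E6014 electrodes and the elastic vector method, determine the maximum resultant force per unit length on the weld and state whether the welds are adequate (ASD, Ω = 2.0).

f_max ≈ 6.24 kip/in; adequate

E60XX → F_EXX = 60 ksi.
Total weld length L_w = 14 in. Treat welds as unit-width lines.
Polar moment about centroid: J = 2[d³/12 + d(b/2)²] = 2[7³/12 + 7×2.5²] = 144.7 in³.
Direct shear f_v = P/L_w = 15.5 / 14 = 1.107 kip/in (vertical).
Torsion M = P·e = 15.5 × 12 = 186 kip·in.
Critical point at (x, y) = (2.5, 3.5) from centroid. f_tx = M·y/J = 4.5 kip/in; f_ty = M·x/J = 3.214 kip/in.
Resultant f_max = √[f_tx² + (f_v + f_ty)²] = √[4.5² + (1.107 + 3.214)²] = 6.239 kip/in.
Capacity per unit length: r_n/Ω = (1/2.0) × 0.6 × 60 × (0.707 × 0.75) = 9.544 kip/in.
6.239 ≤ 9.544 → adequate.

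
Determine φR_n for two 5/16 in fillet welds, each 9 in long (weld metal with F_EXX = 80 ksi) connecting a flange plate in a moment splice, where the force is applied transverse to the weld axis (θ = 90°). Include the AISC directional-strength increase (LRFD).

t_e = 0.707 × 0.3125 = 0.2209 in; A_we = 0.2209 × 18 = 3.977 in².
Directional factor: 1.0 + 0.5 sin^1.5(90°) = 1.5.
F_nw = 0.6 × 80 × 1.5 = 72 ksi.
φR_n = 0.75 × 72 × 3.977 = 214.8 kip.

φR_n ≈ 215 kip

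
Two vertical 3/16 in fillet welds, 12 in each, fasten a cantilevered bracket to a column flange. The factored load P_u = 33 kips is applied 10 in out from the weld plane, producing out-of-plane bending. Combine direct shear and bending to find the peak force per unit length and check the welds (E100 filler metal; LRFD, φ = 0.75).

f_max ≈ 7.01 kip/in; NOT adequate

E100XX → F_EXX = 100 ksi.
L_w = 2 × 12 = 24 in; section modulus (unit throat) S = 2 × L²/6 = 48 in².
Direct shear f_v = P/L_w = 33/24 = 1.375 kip/in.
Moment M = P × e = 33 × 10 = 330 kip·in; bending f_b = M/S = 6.875 kip/in.
f_max = √(f_v² + f_b²) = √(1.375² + 6.875²) = 7.011 kip/in.
φr_n = 0.75 × 0.6 × 100 × (0.707 × 0.1875) = 5.965 kip/in → NOT adequate.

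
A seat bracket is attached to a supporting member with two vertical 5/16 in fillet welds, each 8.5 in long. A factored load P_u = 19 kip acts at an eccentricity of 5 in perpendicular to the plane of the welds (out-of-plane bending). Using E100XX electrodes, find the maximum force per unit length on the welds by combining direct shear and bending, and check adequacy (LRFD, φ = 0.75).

f_max ≈ 4.1 kip/in; adequate

E100XX → F_EXX = 100 ksi.
L_w = 2 × 8.5 = 17 in; section modulus (unit throat) S = 2 × L²/6 = 24.08 in².
Direct shear f_v = P/L_w = 19/17 = 1.118 kip/in.
Moment M = P × e = 19 × 5 = 95 kip·in; bending f_b = M/S = 3.945 kip/in.
f_max = √(f_v² + f_b²) = √(1.118² + 3.945²) = 4.1 kip/in.
φr_n = 0.75 × 0.6 × 100 × (0.707 × 0.3125) = 9.942 kip/in → adequate.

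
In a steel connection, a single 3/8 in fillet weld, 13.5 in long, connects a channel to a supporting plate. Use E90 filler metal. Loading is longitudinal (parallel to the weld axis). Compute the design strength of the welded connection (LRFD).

E90XX → F_EXX = 90 ksi.
Effective throat t_e = 0.707 × 0.375 = 0.2651 in.
Total length L = 13.5 in; A_we = 0.2651 × 13.5 = 3.579 in².
F_nw = 0.6 F_EXX = 0.6 × 90 = 54 ksi.
φR_n = 0.75 × 54 × 3.579 = 145 kip.

φR_n ≈ 145 kip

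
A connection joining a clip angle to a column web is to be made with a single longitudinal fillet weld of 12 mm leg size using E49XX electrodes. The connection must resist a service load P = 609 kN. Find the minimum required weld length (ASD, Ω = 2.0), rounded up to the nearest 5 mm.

L = 490 mm

E49XX → F_EXX = 490 MPa.
Throat t_e = 0.707 × 12 = 8.484 mm.
r_n/Ω = (0.6 × 490 × 8.484) / 2.0 = 1247 N/mm = 1.247 kN/mm.
L_req = P / (r_n/Ω) = 609 / 1.247 = 488.3 mm total.
Round up → use L = 490 mm.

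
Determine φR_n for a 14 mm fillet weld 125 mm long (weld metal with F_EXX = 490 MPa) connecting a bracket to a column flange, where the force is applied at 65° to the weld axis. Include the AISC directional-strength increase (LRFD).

t_e = 0.707 × 14 = 9.898 mm; A_we = 9.898 × 125 = 1237 mm².
Directional factor: 1.0 + 0.5 sin^1.5(65°) = 1.431.
F_nw = 0.6 × 490 × 1.431 = 420.8 MPa.
φR_n = 0.75 × 420.8 × 1237 × 10⁻³ = 390.5 kN.

φR_n ≈ 391 kN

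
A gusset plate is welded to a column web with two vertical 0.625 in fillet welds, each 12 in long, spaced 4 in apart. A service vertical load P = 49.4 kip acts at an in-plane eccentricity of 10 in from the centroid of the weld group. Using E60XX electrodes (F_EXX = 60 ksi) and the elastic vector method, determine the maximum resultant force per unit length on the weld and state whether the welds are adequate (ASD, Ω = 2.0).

Total weld length L_w = 24 in. Treat welds as unit-width lines.
Polar moment about centroid: J = 2[d³/12 + d(b/2)²] = 2[12³/12 + 12×2²] = 384 in³.
Direct shear f_v = P/L_w = 49.4 / 24 = 2.058 kip/in (vertical).
Torsion M = P·e = 49.4 × 10 = 494 kip·in.
Critical point at (x, y) = (2, 6) from centroid. f_tx = M·y/J = 7.719 kip/in; f_ty = M·x/J = 2.573 kip/in.
Resultant f_max = √[f_tx² + (f_v + f_ty)²] = √[7.719² + (2.058 + 2.573)²] = 9.002 kip/in.
Capacity per unit length: r_n/Ω = (1/2.0) × 0.6 × 60 × (0.707 × 0.625) = 7.954 kip/in.
9.002 > 7.954 → NOT adequate.

f_max ≈ 9 kip/in; NOT adequate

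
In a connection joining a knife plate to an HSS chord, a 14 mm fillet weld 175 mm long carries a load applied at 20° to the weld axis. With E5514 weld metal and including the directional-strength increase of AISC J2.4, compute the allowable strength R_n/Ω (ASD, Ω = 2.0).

E55XX → F_EXX = 550 MPa.
t_e = 0.707 × 14 = 9.898 mm; A_we = 9.898 × 175 = 1732 mm².
Directional factor: 1.0 + 0.5 sin^1.5(20°) = 1.1.
F_nw = 0.6 × 550 × 1.1 = 363 MPa.
R_n/Ω = (363 × 1732) / 2.0 × 10⁻³ = 314.4 kN.

R_n/Ω ≈ 314 kN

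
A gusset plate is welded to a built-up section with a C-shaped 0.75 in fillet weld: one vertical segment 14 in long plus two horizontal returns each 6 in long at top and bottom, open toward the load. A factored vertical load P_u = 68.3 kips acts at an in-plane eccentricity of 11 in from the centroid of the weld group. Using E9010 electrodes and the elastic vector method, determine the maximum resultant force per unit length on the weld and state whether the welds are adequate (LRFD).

f_max ≈ 8.64 kip/in; adequate

E90XX → F_EXX = 90 ksi.
Total weld length L_w = 26 in. Treat welds as unit-width lines.
Centroid: x̄ = 2×6×3 / 26 = 1.385 in from the vertical weld.
Polar moment about centroid: J = I_x + I_y = [14³/12 + 2×6×7²] + [14×1.385² + 2(6³/12 + 6×1.615²)] = 910.8 in³.
Direct shear f_v = P/L_w = 68.3 / 26 = 2.627 kip/in (vertical).
Torsion M = P·e = 68.3 × 11 = 751.3 kip·in.
Critical point at (x, y) = (4.615, 7) from centroid. f_tx = M·y/J = 5.774 kip/in; f_ty = M·x/J = 3.807 kip/in.
Resultant f_max = √[f_tx² + (f_v + f_ty)²] = √[5.774² + (2.627 + 3.807)²] = 8.645 kip/in.
Capacity per unit length: φr_n = 0.75 × 0.6 × 90 × (0.707 × 0.75) = 21.48 kip/in.
8.645 ≤ 21.48 → adequate.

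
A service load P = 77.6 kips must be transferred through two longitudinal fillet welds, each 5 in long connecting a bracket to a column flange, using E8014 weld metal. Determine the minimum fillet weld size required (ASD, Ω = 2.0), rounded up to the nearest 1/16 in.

w = 1/2 in

E80XX → F_EXX = 80 ksi.
Total weld length L = 10 in.
Required throat t_e = P × Ω / (0.6 F_EXX × L) = 77.6 × 2.0 / (0.6 × 80 × 10) = 0.3233 in.
Required leg w = t_e / 0.707 = 0.4573 in → use 1/2 in.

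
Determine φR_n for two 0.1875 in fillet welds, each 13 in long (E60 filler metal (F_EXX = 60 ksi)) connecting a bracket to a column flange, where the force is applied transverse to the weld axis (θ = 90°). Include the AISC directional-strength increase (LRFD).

φR_n ≈ 140 kips

t_e = 0.707 × 0.1875 = 0.1326 in; A_we = 0.1326 × 26 = 3.447 in².
Directional factor: 1.0 + 0.5 sin^1.5(90°) = 1.5.
F_nw = 0.6 × 60 × 1.5 = 54 ksi.
φR_n = 0.75 × 54 × 3.447 = 139.6 kips.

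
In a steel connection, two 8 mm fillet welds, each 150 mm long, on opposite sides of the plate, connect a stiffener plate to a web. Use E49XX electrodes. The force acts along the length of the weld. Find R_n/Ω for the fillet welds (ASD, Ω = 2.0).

R_n/Ω ≈ 249 kN

E49XX → F_EXX = 490 MPa.
Effective throat t_e = 0.707 × 8 = 5.656 mm.
Total length L = 300 mm; A_we = 5.656 × 300 = 1697 mm².
F_nw = 0.6 F_EXX = 0.6 × 490 = 294 MPa.
R_n = 294 × 1697 × 10⁻³ = 498.9 kN; R_n/Ω = 498.9/2.0 = 249.4 kN.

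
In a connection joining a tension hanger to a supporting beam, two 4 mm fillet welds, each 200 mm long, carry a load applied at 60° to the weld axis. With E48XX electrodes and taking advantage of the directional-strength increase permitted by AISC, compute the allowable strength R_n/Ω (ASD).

E48XX → F_EXX = 480 MPa.
t_e = 0.707 × 4 = 2.828 mm; A_we = 2.828 × 400 = 1131 mm².
Directional factor: 1.0 + 0.5 sin^1.5(60°) = 1.403.
F_nw = 0.6 × 480 × 1.403 = 404.1 MPa.
R_n/Ω = (404.1 × 1131) / 2.0 × 10⁻³ = 228.5 kN.

R_n/Ω ≈ 229 kN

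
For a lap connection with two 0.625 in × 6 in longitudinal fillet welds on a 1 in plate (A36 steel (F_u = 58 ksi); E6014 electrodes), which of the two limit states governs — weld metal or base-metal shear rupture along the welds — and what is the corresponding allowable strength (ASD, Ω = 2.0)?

E60XX → F_EXX = 60 ksi.
t_e = 0.707 × 0.625 = 0.4419 in; L = 12 in.
Weld metal: R_n/Ω = (1/2.0) × 0.6 × 60 × 0.4419 × 12 = 95.44 kips.
Base metal (shear rupture): R_n/Ω = (1/2.0) × 0.6 × 58 × 1 × 12 = 208.8 kips.
Governing: weld metal.

R_n/Ω ≈ 95.4 kips (weld metal governs)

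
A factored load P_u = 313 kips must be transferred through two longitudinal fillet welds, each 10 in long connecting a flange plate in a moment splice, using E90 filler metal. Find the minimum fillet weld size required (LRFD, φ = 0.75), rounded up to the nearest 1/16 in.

w = 9/16 in

E90XX → F_EXX = 90 ksi.
Total weld length L = 20 in.
Required throat t_e = P_u / (φ × 0.6 F_EXX × L) = 313 / (0.75 × 0.6 × 90 × 20) = 0.3864 in.
Required leg w = t_e / 0.707 = 0.5466 in → use 9/16 in.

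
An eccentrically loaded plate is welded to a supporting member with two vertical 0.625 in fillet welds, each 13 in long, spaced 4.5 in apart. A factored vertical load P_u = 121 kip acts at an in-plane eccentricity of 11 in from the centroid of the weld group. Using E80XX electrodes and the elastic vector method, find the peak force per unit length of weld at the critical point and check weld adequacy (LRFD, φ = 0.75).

f_max ≈ 20.4 kip/in; NOT adequate

E80XX → F_EXX = 80 ksi.
Total weld length L_w = 26 in. Treat welds as unit-width lines.
Polar moment about centroid: J = 2[d³/12 + d(b/2)²] = 2[13³/12 + 13×2.25²] = 497.8 in³.
Direct shear f_v = P/L_w = 121 / 26 = 4.654 kip/in (vertical).
Torsion M = P·e = 121 × 11 = 1331 kip·in.
Critical point at (x, y) = (2.25, 6.5) from centroid. f_tx = M·y/J = 17.38 kip/in; f_ty = M·x/J = 6.016 kip/in.
Resultant f_max = √[f_tx² + (f_v + f_ty)²] = √[17.38² + (4.654 + 6.016)²] = 20.39 kip/in.
Capacity per unit length: φr_n = 0.75 × 0.6 × 80 × (0.707 × 0.625) = 15.91 kip/in.
20.39 > 15.91 → NOT adequate.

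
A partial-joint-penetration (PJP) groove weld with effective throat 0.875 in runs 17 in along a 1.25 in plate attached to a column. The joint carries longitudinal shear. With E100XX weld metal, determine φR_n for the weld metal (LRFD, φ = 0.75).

E100XX → F_EXX = 100 ksi.
Effective throat (given) t_e = 0.875 in.
A_we = 0.875 × 17 = 14.88 in².
F_nw = 0.6 F_EXX = 60 ksi.
φR_n = 0.75 × 60 × 14.88 = 669.4 kip.

φR_n ≈ 669 kip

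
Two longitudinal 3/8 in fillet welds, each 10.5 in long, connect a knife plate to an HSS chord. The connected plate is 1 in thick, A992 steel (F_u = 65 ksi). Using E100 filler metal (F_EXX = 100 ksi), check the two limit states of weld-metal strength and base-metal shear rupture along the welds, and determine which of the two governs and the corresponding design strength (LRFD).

t_e = 0.707 × 0.375 = 0.2651 in; L = 21 in.
Weld metal: φR_n = 0.75 × 0.6 × 100 × 0.2651 × 21 = 250.5 kip.
Base metal (shear rupture): φR_n = 0.75 × 0.6 × 65 × 1 × 21 = 614.2 kip.
Governing: weld metal.

φR_n ≈ 251 kip (weld metal governs)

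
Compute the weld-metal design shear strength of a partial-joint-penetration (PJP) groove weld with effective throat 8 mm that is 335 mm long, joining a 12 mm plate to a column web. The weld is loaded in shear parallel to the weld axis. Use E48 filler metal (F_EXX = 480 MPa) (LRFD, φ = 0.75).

Effective throat (given) t_e = 8 mm.
A_we = 8 × 335 = 2680 mm².
F_nw = 0.6 F_EXX = 288 MPa.
φR_n = 0.75 × 288 × 2680 × 10⁻³ = 578.9 kN.

φR_n ≈ 579 kN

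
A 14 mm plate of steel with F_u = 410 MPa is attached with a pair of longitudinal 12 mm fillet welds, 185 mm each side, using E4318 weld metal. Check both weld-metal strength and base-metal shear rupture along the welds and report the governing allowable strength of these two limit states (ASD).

E43XX → F_EXX = 430 MPa.
t_e = 0.707 × 12 = 8.484 mm; L = 370 mm.
Weld metal: R_n/Ω = (1/2.0) × 0.6 × 430 × 8.484 × 370 × 10⁻³ = 404.9 kN.
Base metal (shear rupture): R_n/Ω = (1/2.0) × 0.6 × 410 × 14 × 370 × 10⁻³ = 637.1 kN.
Governing: weld metal.

R_n/Ω ≈ 405 kN (weld metal governs)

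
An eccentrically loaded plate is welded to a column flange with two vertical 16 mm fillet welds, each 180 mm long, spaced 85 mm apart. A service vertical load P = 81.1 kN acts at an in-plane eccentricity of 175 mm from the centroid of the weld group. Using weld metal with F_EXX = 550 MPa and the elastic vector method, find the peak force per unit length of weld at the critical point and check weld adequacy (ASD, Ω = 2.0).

Total weld length L_w = 360 mm. Treat welds as unit-width lines.
Polar moment about centroid: J = 2[d³/12 + d(b/2)²] = 2[180³/12 + 180×42.5²] = 1622000 mm³.
Direct shear f_v = P/L_w = 81.1×10³ / 360 = 225.3 N/mm (vertical).
Torsion M = P·e = 81.1×10³ × 175 = 14192000 N·mm.
Critical point at (x, y) = (42.5, 90) from centroid. f_tx = M·y/J = 787.4 N/mm; f_ty = M·x/J = 371.8 N/mm.
Resultant f_max = √[f_tx² + (f_v + f_ty)²] = √[787.4² + (225.3 + 371.8)²] = 988.2 N/mm.
Capacity per unit length: r_n/Ω = (1/2.0) × 0.6 × 550 × (0.707 × 16) = 1866 N/mm.
988.2 ≤ 1866 → adequate.

f_max ≈ 988 N/mm; adequate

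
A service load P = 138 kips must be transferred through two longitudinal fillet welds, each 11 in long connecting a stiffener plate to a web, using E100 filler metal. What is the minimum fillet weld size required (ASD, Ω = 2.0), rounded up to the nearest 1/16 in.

w = 5/16 in

E100XX → F_EXX = 100 ksi.
Total weld length L = 22 in.
Required throat t_e = P × Ω / (0.6 F_EXX × L) = 138 × 2.0 / (0.6 × 100 × 22) = 0.2091 in.
Required leg w = t_e / 0.707 = 0.2957 in → use 5/16 in.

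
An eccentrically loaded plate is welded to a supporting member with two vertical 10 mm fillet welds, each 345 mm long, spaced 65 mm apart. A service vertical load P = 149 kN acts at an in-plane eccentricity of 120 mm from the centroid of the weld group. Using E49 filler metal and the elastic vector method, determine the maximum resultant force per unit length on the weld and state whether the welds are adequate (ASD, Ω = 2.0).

f_max ≈ 502 N/mm; adequate

E49XX → F_EXX = 490 MPa.
Total weld length L_w = 690 mm. Treat welds as unit-width lines.
Polar moment about centroid: J = 2[d³/12 + d(b/2)²] = 2[345³/12 + 345×32.5²] = 7573000 mm³.
Direct shear f_v = P/L_w = 149×10³ / 690 = 215.9 N/mm (vertical).
Torsion M = P·e = 149×10³ × 120 = 17880000 N·mm.
Critical point at (x, y) = (32.5, 172.5) from centroid. f_tx = M·y/J = 407.3 N/mm; f_ty = M·x/J = 76.74 N/mm.
Resultant f_max = √[f_tx² + (f_v + f_ty)²] = √[407.3² + (215.9 + 76.74)²] = 501.5 N/mm.
Capacity per unit length: r_n/Ω = (1/2.0) × 0.6 × 490 × (0.707 × 10) = 1039 N/mm.
501.5 ≤ 1039 → adequate.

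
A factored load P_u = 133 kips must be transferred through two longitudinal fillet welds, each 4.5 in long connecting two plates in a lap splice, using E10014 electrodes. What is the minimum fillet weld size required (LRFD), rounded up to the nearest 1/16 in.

w = 1/2 in

E100XX → F_EXX = 100 ksi.
Total weld length L = 9 in.
Required throat t_e = P_u / (φ × 0.6 F_EXX × L) = 133 / (0.75 × 0.6 × 100 × 9) = 0.3284 in.
Required leg w = t_e / 0.707 = 0.4645 in → use 1/2 in.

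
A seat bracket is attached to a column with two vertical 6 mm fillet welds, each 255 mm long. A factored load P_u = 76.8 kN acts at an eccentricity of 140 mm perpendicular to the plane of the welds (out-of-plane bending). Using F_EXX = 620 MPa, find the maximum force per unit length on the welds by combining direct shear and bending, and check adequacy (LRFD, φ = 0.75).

L_w = 2 × 255 = 510 mm; section modulus (unit throat) S = 2 × L²/6 = 21680 mm².
Direct shear f_v = P/L_w = 76.8×10³/510 = 150.6 N/mm.
Moment M = P × e = 76.8×10³ × 140 = 10752000 N·mm; bending f_b = M/S = 496.1 N/mm.
f_max = √(f_v² + f_b²) = √(150.6² + 496.1²) = 518.4 N/mm.
φr_n = 0.75 × 0.6 × 620 × (0.707 × 6) = 1184 N/mm → adequate.

f_max ≈ 518 N/mm; adequate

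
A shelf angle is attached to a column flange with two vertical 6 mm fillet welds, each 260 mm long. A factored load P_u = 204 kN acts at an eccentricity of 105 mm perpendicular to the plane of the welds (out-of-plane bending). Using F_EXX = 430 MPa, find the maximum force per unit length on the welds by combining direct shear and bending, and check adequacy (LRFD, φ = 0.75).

L_w = 2 × 260 = 520 mm; section modulus (unit throat) S = 2 × L²/6 = 22530 mm².
Direct shear f_v = P/L_w = 204×10³/520 = 392.3 N/mm.
Moment M = P × e = 204×10³ × 105 = 21420000 N·mm; bending f_b = M/S = 950.6 N/mm.
f_max = √(f_v² + f_b²) = √(392.3² + 950.6²) = 1028 N/mm.
φr_n = 0.75 × 0.6 × 430 × (0.707 × 6) = 820.8 N/mm → NOT adequate.

f_max ≈ 1030 N/mm; NOT adequate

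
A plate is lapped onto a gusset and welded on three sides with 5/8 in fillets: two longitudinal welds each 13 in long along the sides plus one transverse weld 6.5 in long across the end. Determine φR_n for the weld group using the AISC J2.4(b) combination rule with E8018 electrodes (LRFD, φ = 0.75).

E80XX → F_EXX = 80 ksi.
t_e = 0.707 × 0.625 = 0.4419 in.
R_nwl = 0.6 × 80 × 0.4419 × 26 = 551.5 kip (longitudinal, 2 welds).
R_nwt = 0.6 × 80 × 0.4419 × 6.5 = 137.9 kip (transverse, base value).
(i) R_nwl + R_nwt = 689.3 kip; (ii) 0.85 R_nwl + 1.5 R_nwt = 675.5 kip.
R_n = max = 689.3 kip [governs: (i)]; φR_n = 517 kip.

φR_n ≈ 517 kip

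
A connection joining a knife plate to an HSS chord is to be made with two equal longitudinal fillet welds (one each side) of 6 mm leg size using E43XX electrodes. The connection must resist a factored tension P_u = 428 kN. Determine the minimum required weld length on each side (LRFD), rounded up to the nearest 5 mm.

E43XX → F_EXX = 430 MPa.
Throat t_e = 0.707 × 6 = 4.242 mm.
φr_n = 0.75 × 0.6 × 430 × 4.242 × 10⁻³ = 0.8208 kN/mm.
L_req = P_u / φr_n = 428 / 0.8208 = 521.4 mm total.
Per side: 521.4 / 2 = 260.7 mm.
Round up → use L = 265 mm on each side.

L = 265 mm on each side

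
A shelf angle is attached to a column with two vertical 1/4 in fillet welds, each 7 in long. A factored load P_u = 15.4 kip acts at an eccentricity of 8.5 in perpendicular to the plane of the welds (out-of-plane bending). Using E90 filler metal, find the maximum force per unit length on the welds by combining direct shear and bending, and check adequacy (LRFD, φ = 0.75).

E90XX → F_EXX = 90 ksi.
L_w = 2 × 7 = 14 in; section modulus (unit throat) S = 2 × L²/6 = 16.33 in².
Direct shear f_v = P/L_w = 15.4/14 = 1.1 kip/in.
Moment M = P × e = 15.4 × 8.5 = 130.9 kip·in; bending f_b = M/S = 8.014 kip/in.
f_max = √(f_v² + f_b²) = √(1.1² + 8.014²) = 8.089 kip/in.
φr_n = 0.75 × 0.6 × 90 × (0.707 × 0.25) = 7.158 kip/in → NOT adequate.

f_max ≈ 8.09 kip/in; NOT adequate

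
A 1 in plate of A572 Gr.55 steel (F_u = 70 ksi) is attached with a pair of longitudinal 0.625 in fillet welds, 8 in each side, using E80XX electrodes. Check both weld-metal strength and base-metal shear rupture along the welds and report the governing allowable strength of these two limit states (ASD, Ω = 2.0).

R_n/Ω ≈ 170 kip (weld metal governs)

E80XX → F_EXX = 80 ksi.
t_e = 0.707 × 0.625 = 0.4419 in; L = 16 in.
Weld metal: R_n/Ω = (1/2.0) × 0.6 × 80 × 0.4419 × 16 = 169.7 kip.
Base metal (shear rupture): R_n/Ω = (1/2.0) × 0.6 × 70 × 1 × 16 = 336 kip.
Governing: weld metal.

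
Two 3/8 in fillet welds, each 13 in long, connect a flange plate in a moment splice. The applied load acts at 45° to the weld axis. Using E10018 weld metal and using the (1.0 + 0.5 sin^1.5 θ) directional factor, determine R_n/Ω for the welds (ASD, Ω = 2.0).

E100XX → F_EXX = 100 ksi.
t_e = 0.707 × 0.375 = 0.2651 in; A_we = 0.2651 × 26 = 6.893 in².
Directional factor: 1.0 + 0.5 sin^1.5(45°) = 1.297.
F_nw = 0.6 × 100 × 1.297 = 77.84 ksi.
R_n/Ω = (77.84 × 6.893) / 2.0 = 268.3 kips.

R_n/Ω ≈ 268 kips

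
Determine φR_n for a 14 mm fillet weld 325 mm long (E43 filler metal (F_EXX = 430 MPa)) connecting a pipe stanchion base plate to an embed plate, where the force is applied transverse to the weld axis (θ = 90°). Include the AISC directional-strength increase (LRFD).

t_e = 0.707 × 14 = 9.898 mm; A_we = 9.898 × 325 = 3217 mm².
Directional factor: 1.0 + 0.5 sin^1.5(90°) = 1.5.
F_nw = 0.6 × 430 × 1.5 = 387 MPa.
φR_n = 0.75 × 387 × 3217 × 10⁻³ = 933.7 kN.

φR_n ≈ 934 kN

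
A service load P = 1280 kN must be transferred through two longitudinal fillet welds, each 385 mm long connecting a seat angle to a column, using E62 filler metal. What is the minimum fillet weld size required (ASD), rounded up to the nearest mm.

E62XX → F_EXX = 620 MPa.
Total weld length L = 770 mm.
Required throat t_e = P × Ω / (0.6 F_EXX × L) = 1280 × 2.0 / (0.6 × 620 × 770 × 10⁻³) = 8.937 mm.
Required leg w = t_e / 0.707 = 12.64 mm → use 13 mm.

w = 13 mm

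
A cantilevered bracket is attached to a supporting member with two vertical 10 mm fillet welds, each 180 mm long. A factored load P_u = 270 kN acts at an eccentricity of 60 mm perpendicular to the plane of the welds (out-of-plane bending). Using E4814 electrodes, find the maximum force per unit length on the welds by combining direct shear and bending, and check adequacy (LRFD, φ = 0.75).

E48XX → F_EXX = 480 MPa.
L_w = 2 × 180 = 360 mm; section modulus (unit throat) S = 2 × L²/6 = 10800 mm².
Direct shear f_v = P/L_w = 270×10³/360 = 750 N/mm.
Moment M = P × e = 270×10³ × 60 = 16200000 N·mm; bending f_b = M/S = 1500 N/mm.
f_max = √(f_v² + f_b²) = √(750² + 1500²) = 1677 N/mm.
φr_n = 0.75 × 0.6 × 480 × (0.707 × 10) = 1527 N/mm → NOT adequate.

f_max ≈ 1680 N/mm; NOT adequate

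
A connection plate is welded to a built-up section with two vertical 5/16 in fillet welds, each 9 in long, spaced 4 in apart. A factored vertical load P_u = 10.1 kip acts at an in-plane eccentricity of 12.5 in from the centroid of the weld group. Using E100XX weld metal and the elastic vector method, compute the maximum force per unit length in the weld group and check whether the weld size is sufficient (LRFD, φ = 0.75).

E100XX → F_EXX = 100 ksi.
Total weld length L_w = 18 in. Treat welds as unit-width lines.
Polar moment about centroid: J = 2[d³/12 + d(b/2)²] = 2[9³/12 + 9×2²] = 193.5 in³.
Direct shear f_v = P/L_w = 10.1 / 18 = 0.5611 kip/in (vertical).
Torsion M = P·e = 10.1 × 12.5 = 126.25 kip·in.
Critical point at (x, y) = (2, 4.5) from centroid. f_tx = M·y/J = 2.936 kip/in; f_ty = M·x/J = 1.305 kip/in.
Resultant f_max = √[f_tx² + (f_v + f_ty)²] = √[2.936² + (0.5611 + 1.305)²] = 3.479 kip/in.
Capacity per unit length: φr_n = 0.75 × 0.6 × 100 × (0.707 × 0.3125) = 9.942 kip/in.
3.479 ≤ 9.942 → adequate.

f_max ≈ 3.48 kip/in; adequate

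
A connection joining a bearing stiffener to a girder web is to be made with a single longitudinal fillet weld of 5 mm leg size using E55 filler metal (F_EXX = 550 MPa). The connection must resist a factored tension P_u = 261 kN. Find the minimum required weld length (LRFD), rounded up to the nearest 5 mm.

Throat t_e = 0.707 × 5 = 3.535 mm.
φr_n = 0.75 × 0.6 × 550 × 3.535 × 10⁻³ = 0.8749 kN/mm.
L_req = P_u / φr_n = 261 / 0.8749 = 298.3 mm total.
Round up → use L = 300 mm.

L = 300 mm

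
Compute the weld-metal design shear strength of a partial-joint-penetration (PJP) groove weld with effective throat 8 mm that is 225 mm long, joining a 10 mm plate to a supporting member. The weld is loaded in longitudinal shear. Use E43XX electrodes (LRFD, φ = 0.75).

φR_n ≈ 348 kN

E43XX → F_EXX = 430 MPa.
Effective throat (given) t_e = 8 mm.
A_we = 8 × 225 = 1800 mm².
F_nw = 0.6 F_EXX = 258 MPa.
φR_n = 0.75 × 258 × 1800 × 10⁻³ = 348.3 kN.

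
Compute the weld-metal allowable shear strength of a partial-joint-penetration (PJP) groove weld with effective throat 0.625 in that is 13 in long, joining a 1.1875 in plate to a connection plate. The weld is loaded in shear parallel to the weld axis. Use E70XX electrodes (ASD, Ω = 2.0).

E70XX → F_EXX = 70 ksi.
Effective throat (given) t_e = 0.625 in.
A_we = 0.625 × 13 = 8.125 in².
F_nw = 0.6 F_EXX = 42 ksi.
R_n/Ω = (42 × 8.125) / 2.0 = 170.6 kip.

R_n/Ω ≈ 171 kip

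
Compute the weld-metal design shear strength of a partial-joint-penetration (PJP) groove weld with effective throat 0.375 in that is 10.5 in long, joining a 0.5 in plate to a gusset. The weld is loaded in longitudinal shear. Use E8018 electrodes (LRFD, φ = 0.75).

φR_n ≈ 142 kips

E80XX → F_EXX = 80 ksi.
Effective throat (given) t_e = 0.375 in.
A_we = 0.375 × 10.5 = 3.938 in².
F_nw = 0.6 F_EXX = 48 ksi.
φR_n = 0.75 × 48 × 3.938 = 141.8 kips.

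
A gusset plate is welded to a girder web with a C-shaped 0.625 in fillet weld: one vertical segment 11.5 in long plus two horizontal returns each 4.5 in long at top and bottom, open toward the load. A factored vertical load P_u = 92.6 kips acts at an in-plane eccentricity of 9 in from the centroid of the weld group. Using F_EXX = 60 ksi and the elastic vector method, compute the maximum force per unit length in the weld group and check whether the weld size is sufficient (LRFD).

f_max ≈ 14.9 kip/in; NOT adequate

Total weld length L_w = 20.5 in. Treat welds as unit-width lines.
Centroid: x̄ = 2×4.5×2.25 / 20.5 = 0.9878 in from the vertical weld.
Polar moment about centroid: J = I_x + I_y = [11.5³/12 + 2×4.5×5.75²] + [11.5×0.9878² + 2(4.5³/12 + 4.5×1.262²)] = 465 in³.
Direct shear f_v = P/L_w = 92.6 / 20.5 = 4.517 kip/in (vertical).
Torsion M = P·e = 92.6 × 9 = 833.4 kip·in.
Critical point at (x, y) = (3.512, 5.75) from centroid. f_tx = M·y/J = 10.3 kip/in; f_ty = M·x/J = 6.294 kip/in.
Resultant f_max = √[f_tx² + (f_v + f_ty)²] = √[10.3² + (4.517 + 6.294)²] = 14.94 kip/in.
Capacity per unit length: φr_n = 0.75 × 0.6 × 60 × (0.707 × 0.625) = 11.93 kip/in.
14.94 > 11.93 → NOT adequate.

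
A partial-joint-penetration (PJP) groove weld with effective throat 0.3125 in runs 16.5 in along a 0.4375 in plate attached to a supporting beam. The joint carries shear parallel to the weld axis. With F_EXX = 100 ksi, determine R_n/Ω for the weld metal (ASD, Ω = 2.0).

R_n/Ω ≈ 155 kips

Effective throat (given) t_e = 0.3125 in.
A_we = 0.3125 × 16.5 = 5.156 in².
F_nw = 0.6 F_EXX = 60 ksi.
R_n/Ω = (60 × 5.156) / 2.0 = 154.7 kips.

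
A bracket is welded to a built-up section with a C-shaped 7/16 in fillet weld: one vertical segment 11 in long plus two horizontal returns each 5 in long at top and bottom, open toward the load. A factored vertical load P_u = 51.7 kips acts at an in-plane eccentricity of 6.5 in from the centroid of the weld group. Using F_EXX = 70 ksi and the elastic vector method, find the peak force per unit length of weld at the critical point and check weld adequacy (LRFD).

Total weld length L_w = 21 in. Treat welds as unit-width lines.
Centroid: x̄ = 2×5×2.5 / 21 = 1.19 in from the vertical weld.
Polar moment about centroid: J = I_x + I_y = [11³/12 + 2×5×5.5²] + [11×1.19² + 2(5³/12 + 5×1.31²)] = 467 in³.
Direct shear f_v = P/L_w = 51.7 / 21 = 2.462 kip/in (vertical).
Torsion M = P·e = 51.7 × 6.5 = 336.05 kip·in.
Critical point at (x, y) = (3.81, 5.5) from centroid. f_tx = M·y/J = 3.958 kip/in; f_ty = M·x/J = 2.741 kip/in.
Resultant f_max = √[f_tx² + (f_v + f_ty)²] = √[3.958² + (2.462 + 2.741)²] = 6.537 kip/in.
Capacity per unit length: φr_n = 0.75 × 0.6 × 70 × (0.707 × 0.4375) = 9.743 kip/in.
6.537 ≤ 9.743 → adequate.

f_max ≈ 6.54 kip/in; adequate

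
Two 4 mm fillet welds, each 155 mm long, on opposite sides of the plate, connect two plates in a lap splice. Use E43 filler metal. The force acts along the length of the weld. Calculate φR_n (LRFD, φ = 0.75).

E43XX → F_EXX = 430 MPa.
Effective throat t_e = 0.707 × 4 = 2.828 mm.
Total length L = 310 mm; A_we = 2.828 × 310 = 876.7 mm².
F_nw = 0.6 F_EXX = 0.6 × 430 = 258 MPa.
φR_n = 0.75 × 258 × 876.7 × 10⁻³ = 169.6 kN.

φR_n ≈ 170 kN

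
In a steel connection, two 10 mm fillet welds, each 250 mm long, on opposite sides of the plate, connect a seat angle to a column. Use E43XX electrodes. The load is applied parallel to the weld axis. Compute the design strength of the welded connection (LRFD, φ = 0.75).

E43XX → F_EXX = 430 MPa.
Effective throat t_e = 0.707 × 10 = 7.07 mm.
Total length L = 500 mm; A_we = 7.07 × 500 = 3535 mm².
F_nw = 0.6 F_EXX = 0.6 × 430 = 258 MPa.
φR_n = 0.75 × 258 × 3535 × 10⁻³ = 684 kN.

φR_n ≈ 684 kN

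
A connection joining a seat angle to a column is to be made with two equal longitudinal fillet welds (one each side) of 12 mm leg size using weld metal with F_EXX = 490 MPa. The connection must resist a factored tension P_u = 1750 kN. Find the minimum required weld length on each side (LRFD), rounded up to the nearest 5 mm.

Throat t_e = 0.707 × 12 = 8.484 mm.
φr_n = 0.75 × 0.6 × 490 × 8.484 × 10⁻³ = 1.871 kN/mm.
L_req = P_u / φr_n = 1750 / 1.871 = 935.5 mm total.
Per side: 935.5 / 2 = 467.7 mm.
Round up → use L = 470 mm on each side.

L = 470 mm on each side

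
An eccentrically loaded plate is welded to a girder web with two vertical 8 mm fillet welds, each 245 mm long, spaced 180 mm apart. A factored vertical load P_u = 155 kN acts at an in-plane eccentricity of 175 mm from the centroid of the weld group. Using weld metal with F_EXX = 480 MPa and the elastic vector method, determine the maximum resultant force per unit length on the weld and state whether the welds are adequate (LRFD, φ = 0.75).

f_max ≈ 868 N/mm; adequate

Total weld length L_w = 490 mm. Treat welds as unit-width lines.
Polar moment about centroid: J = 2[d³/12 + d(b/2)²] = 2[245³/12 + 245×90²] = 6420000 mm³.
Direct shear f_v = P/L_w = 155×10³ / 490 = 316.3 N/mm (vertical).
Torsion M = P·e = 155×10³ × 175 = 27125000 N·mm.
Critical point at (x, y) = (90, 122.5) from centroid. f_tx = M·y/J = 517.6 N/mm; f_ty = M·x/J = 380.3 N/mm.
Resultant f_max = √[f_tx² + (f_v + f_ty)²] = √[517.6² + (316.3 + 380.3)²] = 867.8 N/mm.
Capacity per unit length: φr_n = 0.75 × 0.6 × 480 × (0.707 × 8) = 1222 N/mm.
867.8 ≤ 1222 → adequate.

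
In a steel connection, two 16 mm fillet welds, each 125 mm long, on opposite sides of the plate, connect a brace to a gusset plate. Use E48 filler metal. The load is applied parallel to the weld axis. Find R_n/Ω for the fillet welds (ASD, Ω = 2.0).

E48XX → F_EXX = 480 MPa.
Effective throat t_e = 0.707 × 16 = 11.31 mm.
Total length L = 250 mm; A_we = 11.31 × 250 = 2828 mm².
F_nw = 0.6 F_EXX = 0.6 × 480 = 288 MPa.
R_n = 288 × 2828 × 10⁻³ = 814.5 kN; R_n/Ω = 814.5/2.0 = 407.2 kN.

R_n/Ω ≈ 407 kN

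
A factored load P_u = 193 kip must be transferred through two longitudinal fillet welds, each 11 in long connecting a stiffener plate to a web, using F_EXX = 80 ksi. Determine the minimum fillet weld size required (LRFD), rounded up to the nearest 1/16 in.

Total weld length L = 22 in.
Required throat t_e = P_u / (φ × 0.6 F_EXX × L) = 193 / (0.75 × 0.6 × 80 × 22) = 0.2437 in.
Required leg w = t_e / 0.707 = 0.3447 in → use 3/8 in.

w = 3/8 in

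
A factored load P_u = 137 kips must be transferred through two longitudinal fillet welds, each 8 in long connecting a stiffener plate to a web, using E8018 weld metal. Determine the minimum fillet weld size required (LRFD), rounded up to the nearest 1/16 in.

w = 3/8 in

E80XX → F_EXX = 80 ksi.
Total weld length L = 16 in.
Required throat t_e = P_u / (φ × 0.6 F_EXX × L) = 137 / (0.75 × 0.6 × 80 × 16) = 0.2378 in.
Required leg w = t_e / 0.707 = 0.3364 in → use 3/8 in.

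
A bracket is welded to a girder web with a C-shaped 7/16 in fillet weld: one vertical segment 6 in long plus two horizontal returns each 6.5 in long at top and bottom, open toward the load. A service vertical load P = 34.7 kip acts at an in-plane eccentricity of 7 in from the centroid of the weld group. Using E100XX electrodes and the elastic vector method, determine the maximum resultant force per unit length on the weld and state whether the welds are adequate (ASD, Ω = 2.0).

f_max ≈ 7.23 kip/in; adequate

E100XX → F_EXX = 100 ksi.
Total weld length L_w = 19 in. Treat welds as unit-width lines.
Centroid: x̄ = 2×6.5×3.25 / 19 = 2.224 in from the vertical weld.
Polar moment about centroid: J = I_x + I_y = [6³/12 + 2×6.5×3²] + [6×2.224² + 2(6.5³/12 + 6.5×1.026²)] = 224.1 in³.
Direct shear f_v = P/L_w = 34.7 / 19 = 1.826 kip/in (vertical).
Torsion M = P·e = 34.7 × 7 = 242.9 kip·in.
Critical point at (x, y) = (4.276, 3) from centroid. f_tx = M·y/J = 3.251 kip/in; f_ty = M·x/J = 4.634 kip/in.
Resultant f_max = √[f_tx² + (f_v + f_ty)²] = √[3.251² + (1.826 + 4.634)²] = 7.233 kip/in.
Capacity per unit length: r_n/Ω = (1/2.0) × 0.6 × 100 × (0.707 × 0.4375) = 9.279 kip/in.
7.233 ≤ 9.279 → adequate.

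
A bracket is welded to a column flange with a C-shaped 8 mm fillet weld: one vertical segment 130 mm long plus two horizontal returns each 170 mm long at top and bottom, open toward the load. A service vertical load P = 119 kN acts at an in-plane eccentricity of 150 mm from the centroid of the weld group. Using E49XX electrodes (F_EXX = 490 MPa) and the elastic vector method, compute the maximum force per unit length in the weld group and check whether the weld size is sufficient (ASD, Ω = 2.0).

Total weld length L_w = 470 mm. Treat welds as unit-width lines.
Centroid: x̄ = 2×170×85 / 470 = 61.49 mm from the vertical weld.
Polar moment about centroid: J = I_x + I_y = [130³/12 + 2×170×65²] + [130×61.49² + 2(170³/12 + 170×23.51²)] = 3118000 mm³.
Direct shear f_v = P/L_w = 119×10³ / 470 = 253.2 N/mm (vertical).
Torsion M = P·e = 119×10³ × 150 = 17850000 N·mm.
Critical point at (x, y) = (108.5, 65) from centroid. f_tx = M·y/J = 372.1 N/mm; f_ty = M·x/J = 621.2 N/mm.
Resultant f_max = √[f_tx² + (f_v + f_ty)²] = √[372.1² + (253.2 + 621.2)²] = 950.3 N/mm.
Capacity per unit length: r_n/Ω = (1/2.0) × 0.6 × 490 × (0.707 × 8) = 831.4 N/mm.
950.3 > 831.4 → NOT adequate.

f_max ≈ 950 N/mm; NOT adequate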